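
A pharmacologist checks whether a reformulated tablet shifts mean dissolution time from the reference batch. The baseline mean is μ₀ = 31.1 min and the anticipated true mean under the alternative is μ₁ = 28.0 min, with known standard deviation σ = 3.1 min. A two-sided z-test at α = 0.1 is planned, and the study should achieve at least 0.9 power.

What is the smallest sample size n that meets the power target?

n = 9

Standardized effect: d = |μ₁ − μ₀| / σ = |28.0 − 31.1| / 3.1 = 1.0000
Set Φ(δ − 1.645) = 0.9; then δ − 1.645 = Φ⁻¹(0.9) = 1.282, giving δ = 2.926.
(Ignoring the negligible lower-tail rejection probability gives the usual closed-form inversion.)
δ = d·√n ⇒ n = (δ/d)² = (2.926 / 1.0000)² = 8.56.
Round up to the next whole unit.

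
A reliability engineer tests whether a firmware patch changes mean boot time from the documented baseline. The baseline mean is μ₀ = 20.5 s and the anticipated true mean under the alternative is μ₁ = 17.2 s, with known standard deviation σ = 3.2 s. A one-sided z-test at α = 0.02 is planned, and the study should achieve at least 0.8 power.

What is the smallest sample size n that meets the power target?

Standardized effect: d = |μ₁ − μ₀| / σ = |17.2 − 20.5| / 3.2 = 1.0312
For power 0.8 need Φ(δ − z_{0.02}) = 0.8, so δ = z_{0.02} + z_{0.20} = 2.054 + 0.842 = 2.895.
δ = d·√n ⇒ n = (δ/d)² = (2.895 / 1.0312)² = 7.88.
Rounding up, n = 8.

n = 8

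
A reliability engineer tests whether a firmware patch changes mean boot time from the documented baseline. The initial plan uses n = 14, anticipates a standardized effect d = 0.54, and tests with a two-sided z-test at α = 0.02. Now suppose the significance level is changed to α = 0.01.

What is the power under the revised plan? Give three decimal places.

Power ≈ 0.289

δ = d·√n = 0.54 × √14 = 2.0205 (unchanged). New critical value: z_{0.005} = 2.576.
Revised power = Φ(δ − 2.576) + Φ(−δ − 2.576) = Φ(-0.555) + Φ(-4.596) = 0.2893 + 0.0000 = 0.2893.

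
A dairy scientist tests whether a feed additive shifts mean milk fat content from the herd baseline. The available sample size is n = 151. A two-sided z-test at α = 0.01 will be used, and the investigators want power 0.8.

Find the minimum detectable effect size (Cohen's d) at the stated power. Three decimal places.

Need Φ(δ − 2.576) = 0.8, so δ = 2.576 + 0.842 = 3.417.
(The second rejection-region term Φ(−δ − z_{α/2}) is negligible and dropped.)
δ = d·√n ⇒ d = δ/√n = 3.417/√151 = 0.2781.

d ≈ 0.278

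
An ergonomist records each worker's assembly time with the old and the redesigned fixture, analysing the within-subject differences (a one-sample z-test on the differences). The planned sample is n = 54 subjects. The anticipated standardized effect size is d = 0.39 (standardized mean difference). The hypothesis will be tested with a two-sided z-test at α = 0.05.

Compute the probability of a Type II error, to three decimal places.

Noncentrality parameter: δ = d·√n = 0.39 × √54 = 2.8659
Critical value for a two-sided test at α = 0.05: z_{α/2} = 1.960.
Power = Φ(δ − 1.960) + Φ(−δ − 1.960) = Φ(0.906) + Φ(-4.826) = 0.8175 + 0.0000 = 0.8175.
Type II error: β = 1 − power = 1 − 0.8175 = 0.1825.

β ≈ 0.182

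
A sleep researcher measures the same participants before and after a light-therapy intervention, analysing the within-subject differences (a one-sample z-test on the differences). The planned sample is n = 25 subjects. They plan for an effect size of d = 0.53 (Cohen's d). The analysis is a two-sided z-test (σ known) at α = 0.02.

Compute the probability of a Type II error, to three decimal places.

β ≈ 0.373

Noncentrality parameter: δ = d·√n = 0.53 × √25 = 2.6500
Two-sided α = 0.02 → critical value z_{0.01} = 2.326.
Power = Φ(δ − 2.326) + Φ(−δ − 2.326) = Φ(0.324) + Φ(-4.976) = 0.6269 + 0.0000 = 0.6269.
Type II error: β = 1 − power = 1 − 0.6269 = 0.3731.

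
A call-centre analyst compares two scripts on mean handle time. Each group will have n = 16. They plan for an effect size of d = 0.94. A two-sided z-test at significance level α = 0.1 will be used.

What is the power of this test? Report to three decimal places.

Power ≈ 0.845

Noncentrality parameter: λ = d·√(n/2) = 0.94 × √(16/2) = 2.6587
Critical value for a two-sided test at α = 0.1: z_{α/2} = 1.645.
Power = Φ(λ − 1.645) + Φ(−λ − 1.645) = Φ(1.014) + Φ(-4.304) = 0.8447 + 0.0000 = 0.8447.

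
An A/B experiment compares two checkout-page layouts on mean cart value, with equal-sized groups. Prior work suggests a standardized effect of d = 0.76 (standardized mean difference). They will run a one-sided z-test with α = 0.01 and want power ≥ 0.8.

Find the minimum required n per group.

For power 0.8 need Φ(δ − z_{0.01}) = 0.8, so δ = z_{0.01} + z_{0.20} = 2.326 + 0.842 = 3.168.
δ = d·√(n/2) ⇒ n = 2(δ/d)² = 2 × (3.168 / 0.76)² = 34.75.
Rounding up, n = 35 per group.

n = 35 per group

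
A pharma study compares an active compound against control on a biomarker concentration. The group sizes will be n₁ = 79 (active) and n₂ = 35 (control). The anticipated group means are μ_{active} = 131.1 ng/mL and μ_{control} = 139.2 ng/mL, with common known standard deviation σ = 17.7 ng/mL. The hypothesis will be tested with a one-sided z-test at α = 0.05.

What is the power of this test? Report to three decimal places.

Standardized effect: d = |μ_{active} − μ_{control}| / σ = |131.1 − 139.2| / 17.7 = 0.4576
Noncentrality parameter: δ = d / √(1/n₁ + 1/n₂) = 0.4576 / √(1/79 + 1/35) = 2.2538
Critical value for a one-sided test at α = 0.05: z_α = 1.645.
Power = Φ(δ − 1.645) = Φ(0.609) = 0.7287.

Power ≈ 0.729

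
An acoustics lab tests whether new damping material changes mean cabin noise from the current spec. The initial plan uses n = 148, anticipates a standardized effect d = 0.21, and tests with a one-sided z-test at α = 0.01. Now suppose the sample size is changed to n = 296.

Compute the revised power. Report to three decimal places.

With n = 296: δ = d·√n = 0.21 × √296 = 3.6130. Critical value z_{0.01} = 2.326.
Revised power = Φ(δ − 2.326) = Φ(1.287) = 0.9009.

Power ≈ 0.901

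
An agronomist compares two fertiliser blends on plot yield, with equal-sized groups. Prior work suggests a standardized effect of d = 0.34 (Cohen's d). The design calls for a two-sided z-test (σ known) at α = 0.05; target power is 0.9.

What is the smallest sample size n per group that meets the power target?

Set Φ(δ − 1.960) = 0.9; then δ − 1.960 = Φ⁻¹(0.9) = 1.282, giving δ = 3.242.
(Ignoring the negligible lower-tail rejection probability gives the usual closed-form inversion.)
δ = d·√(n/2) ⇒ n = 2(δ/d)² = 2 × (3.242 / 0.34)² = 181.79.
Round up to the next whole unit.

n = 182 per group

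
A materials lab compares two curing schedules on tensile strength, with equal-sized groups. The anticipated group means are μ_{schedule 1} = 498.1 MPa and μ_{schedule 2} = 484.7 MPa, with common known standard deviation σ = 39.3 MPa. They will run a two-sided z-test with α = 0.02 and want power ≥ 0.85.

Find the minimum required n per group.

Standardized effect: d = |μ_{schedule 1} − μ_{schedule 2}| / σ = |498.1 − 484.7| / 39.3 = 0.3410
For power 0.85 need Φ(δ − z_{0.01}) = 0.85, so δ = z_{0.01} + z_{0.15} = 2.326 + 1.036 = 3.363.
(The Φ(−δ − z_{α/2}) term is vanishingly small for δ > 0 and is dropped in the standard sample-size formula.)
δ = d·√(n/2) ⇒ n = 2(δ/d)² = 2 × (3.363 / 0.3410)² = 194.54.
Rounding up, n = 195 per group.

n = 195 per group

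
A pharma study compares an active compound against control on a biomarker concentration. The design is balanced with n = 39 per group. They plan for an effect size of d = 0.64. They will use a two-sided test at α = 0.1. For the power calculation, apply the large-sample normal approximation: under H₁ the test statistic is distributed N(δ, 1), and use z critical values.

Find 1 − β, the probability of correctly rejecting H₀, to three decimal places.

Noncentrality parameter: δ = d·√(n/2) = 0.64 × √(39/2) = 2.8262
Two-sided α = 0.1 → critical value z_{0.05} = 1.645.
Power = Φ(δ − 1.645) + Φ(−δ − 1.645) = Φ(1.181) + Φ(-4.471) = 0.8813 + 0.0000 = 0.8813.

Power ≈ 0.881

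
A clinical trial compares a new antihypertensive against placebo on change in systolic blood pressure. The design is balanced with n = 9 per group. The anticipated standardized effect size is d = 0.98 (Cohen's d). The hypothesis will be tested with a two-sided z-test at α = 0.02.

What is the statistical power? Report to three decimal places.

Power ≈ 0.402

Noncentrality parameter: δ = d·√(n/2) = 0.98 × √(9/2) = 2.0789
Two-sided α = 0.02 → critical value z_{0.01} = 2.326.
Power = Φ(δ − 2.326) + Φ(−δ − 2.326) = Φ(-0.247) + Φ(-4.405) = 0.4023 + 0.0000 = 0.4023.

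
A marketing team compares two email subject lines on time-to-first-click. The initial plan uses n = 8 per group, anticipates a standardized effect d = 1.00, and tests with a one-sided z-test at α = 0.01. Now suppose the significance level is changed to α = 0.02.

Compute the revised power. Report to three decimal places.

Power ≈ 0.479

δ = d·√(n/2) = 1.00 × √(8/2) = 2.0000 (unchanged). New critical value: z_{0.02} = 2.054.
Revised power = P(Z > 2.054 − δ) = Φ(-0.054) = 0.4786.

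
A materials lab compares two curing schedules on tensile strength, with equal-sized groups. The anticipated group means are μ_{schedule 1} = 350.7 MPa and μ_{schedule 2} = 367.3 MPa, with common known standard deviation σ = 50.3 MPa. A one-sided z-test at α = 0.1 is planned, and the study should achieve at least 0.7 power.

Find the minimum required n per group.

n = 60 per group

Standardized effect: d = |μ_{schedule 1} − μ_{schedule 2}| / σ = |350.7 − 367.3| / 50.3 = 0.3300
Set Φ(δ − 1.282) = 0.7; then δ − 1.282 = Φ⁻¹(0.7) = 0.524, giving δ = 1.806.
δ = d·√(n/2) ⇒ n = 2(δ/d)² = 2 × (1.806 / 0.3300)² = 59.89.
Rounding up, n = 60 per group.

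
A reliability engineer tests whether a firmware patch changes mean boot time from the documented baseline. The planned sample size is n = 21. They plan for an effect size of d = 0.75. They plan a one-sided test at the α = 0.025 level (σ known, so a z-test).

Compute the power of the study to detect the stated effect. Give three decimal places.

Noncentrality parameter: δ = d·√n = 0.75 × √21 = 3.4369
Critical value for a one-sided test at α = 0.025: z_α = 1.960.
Power = Φ(δ − 1.960) = Φ(1.477) = 0.9302.

Power ≈ 0.930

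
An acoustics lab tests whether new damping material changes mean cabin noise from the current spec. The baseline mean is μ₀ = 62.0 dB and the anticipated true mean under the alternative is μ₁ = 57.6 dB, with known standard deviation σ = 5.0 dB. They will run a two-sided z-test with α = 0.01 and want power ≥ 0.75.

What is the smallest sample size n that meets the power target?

n = 14

Standardized effect: d = |μ₁ − μ₀| / σ = |57.6 − 62.0| / 5.0 = 0.8800
For power 0.75 need Φ(δ − z_{0.005}) = 0.75, so δ = z_{0.005} + z_{0.25} = 2.576 + 0.674 = 3.250.
(For δ > 0 the lower-tail rejection region contributes negligibly to power, so the one-term inversion is standard.)
δ = d·√n ⇒ n = (δ/d)² = (3.250 / 0.8800)² = 13.64.
Rounding up, n = 14.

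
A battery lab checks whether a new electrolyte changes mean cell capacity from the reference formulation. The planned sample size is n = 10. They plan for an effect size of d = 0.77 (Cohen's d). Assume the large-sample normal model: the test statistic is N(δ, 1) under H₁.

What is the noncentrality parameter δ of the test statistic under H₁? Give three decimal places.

δ = d·√n = 0.77 × √10 = 2.4350

δ ≈ 2.435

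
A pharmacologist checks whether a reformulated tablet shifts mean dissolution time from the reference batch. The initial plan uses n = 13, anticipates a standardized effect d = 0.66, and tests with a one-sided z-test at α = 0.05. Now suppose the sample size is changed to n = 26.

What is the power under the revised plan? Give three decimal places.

With n = 26: δ = d·√n = 0.66 × √26 = 3.3654. Critical value z_{0.05} = 1.645.
Revised power = Φ(δ − 1.645) = Φ(1.720) = 0.9573.

Power ≈ 0.957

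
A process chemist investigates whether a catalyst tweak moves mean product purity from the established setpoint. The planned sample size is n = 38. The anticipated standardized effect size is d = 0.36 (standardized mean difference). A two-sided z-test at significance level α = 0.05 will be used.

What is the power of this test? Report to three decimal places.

Power ≈ 0.602

Noncentrality parameter: δ = d·√n = 0.36 × √38 = 2.2192
Two-sided α = 0.05 → critical value z_{0.025} = 1.960.
Power = Φ(δ − 1.960) + Φ(−δ − 1.960) = Φ(0.259) + Φ(-4.179) = 0.6023 + 0.0000 = 0.6023.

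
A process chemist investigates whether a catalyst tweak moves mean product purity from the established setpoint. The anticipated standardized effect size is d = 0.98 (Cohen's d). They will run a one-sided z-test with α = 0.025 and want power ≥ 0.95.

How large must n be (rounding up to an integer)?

For power 0.95 need Φ(δ − z_{0.025}) = 0.95, so δ = z_{0.025} + z_{0.05} = 1.960 + 1.645 = 3.605.
δ = d·√n ⇒ n = (δ/d)² = (3.605 / 0.98)² = 13.53.
Round up to the next whole unit.

n = 14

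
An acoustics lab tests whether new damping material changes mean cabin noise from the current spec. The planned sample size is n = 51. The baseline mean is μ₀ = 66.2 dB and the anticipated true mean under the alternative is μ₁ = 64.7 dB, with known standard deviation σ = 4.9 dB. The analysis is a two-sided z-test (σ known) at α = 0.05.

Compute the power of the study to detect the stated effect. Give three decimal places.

Standardized effect: d = |μ₁ − μ₀| / σ = |64.7 − 66.2| / 4.9 = 0.3061
Noncentrality parameter: δ = d·√n = 0.3061 × √51 = 2.1862
Two-sided α = 0.05 → critical value z_{0.025} = 1.960.
Power = Φ(δ − 1.960) + Φ(−δ − 1.960) = Φ(0.226) + Φ(-4.146) = 0.5895 + 0.0000 = 0.5895.

Power ≈ 0.589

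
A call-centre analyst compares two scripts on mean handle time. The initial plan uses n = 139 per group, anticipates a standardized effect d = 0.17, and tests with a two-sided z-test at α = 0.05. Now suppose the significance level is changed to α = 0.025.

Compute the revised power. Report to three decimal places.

Power ≈ 0.205

δ = d·√(n/2) = 0.17 × √(139/2) = 1.4172 (unchanged). New critical value: z_{0.0125} = 2.241.
Revised power = Φ(δ − 2.241) + Φ(−δ − 2.241) = Φ(-0.824) + Φ(-3.659) = 0.2049 + 0.0001 = 0.2050.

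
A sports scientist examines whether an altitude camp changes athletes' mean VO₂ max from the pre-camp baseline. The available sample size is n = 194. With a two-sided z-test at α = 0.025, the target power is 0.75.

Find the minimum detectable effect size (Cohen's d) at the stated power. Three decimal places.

Required noncentrality: δ = z_{0.0125} + z_{0.25} = 2.241 + 0.674 = 2.916.
(The second rejection-region term Φ(−δ − z_{α/2}) is negligible and dropped.)
δ = d·√n ⇒ d = δ/√n = 2.916/√194 = 0.2093.

d ≈ 0.209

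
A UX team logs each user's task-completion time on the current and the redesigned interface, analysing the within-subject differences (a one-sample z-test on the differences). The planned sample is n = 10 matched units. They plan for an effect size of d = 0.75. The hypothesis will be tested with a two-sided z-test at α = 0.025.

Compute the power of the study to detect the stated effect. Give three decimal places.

Power ≈ 0.552

Noncentrality parameter: δ = d·√n = 0.75 × √10 = 2.3717
Two-sided α = 0.025 → critical value z_{0.0125} = 2.241.
Power = Φ(δ − 2.241) + Φ(−δ − 2.241) = Φ(0.130) + Φ(-4.613) = 0.5518 + 0.0000 = 0.5518.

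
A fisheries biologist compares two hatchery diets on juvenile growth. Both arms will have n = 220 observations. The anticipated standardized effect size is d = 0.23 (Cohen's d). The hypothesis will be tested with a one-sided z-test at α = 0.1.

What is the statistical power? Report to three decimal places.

Power ≈ 0.871

Noncentrality parameter: δ = d·√(n/2) = 0.23 × √(220/2) = 2.4123
Critical value for a one-sided test at α = 0.1: z_α = 1.282.
Power = P(Z > 1.282 − δ) = Φ(1.131) = 0.8709.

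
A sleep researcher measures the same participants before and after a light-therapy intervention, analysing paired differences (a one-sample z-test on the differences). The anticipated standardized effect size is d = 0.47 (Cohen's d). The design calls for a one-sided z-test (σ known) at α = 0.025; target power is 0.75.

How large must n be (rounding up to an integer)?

n = 32

Set Φ(δ − 1.960) = 0.75; then δ − 1.960 = Φ⁻¹(0.75) = 0.674, giving δ = 2.634.
δ = d·√n ⇒ n = (δ/d)² = (2.634 / 0.47)² = 31.42.
Rounding up, n = 32.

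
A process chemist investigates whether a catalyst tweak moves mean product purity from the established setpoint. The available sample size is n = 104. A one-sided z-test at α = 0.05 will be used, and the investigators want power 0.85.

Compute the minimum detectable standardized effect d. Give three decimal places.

Required noncentrality: δ = z_{0.05} + z_{0.15} = 1.645 + 1.036 = 2.681.
δ = d·√n ⇒ d = δ/√n = 2.681/√104 = 0.2629.

d ≈ 0.263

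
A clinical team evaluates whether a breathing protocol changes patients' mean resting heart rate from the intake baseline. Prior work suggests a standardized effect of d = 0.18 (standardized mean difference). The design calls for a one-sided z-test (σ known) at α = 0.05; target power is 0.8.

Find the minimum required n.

Set Φ(δ − 1.645) = 0.8; then δ − 1.645 = Φ⁻¹(0.8) = 0.842, giving δ = 2.486.
δ = d·√n ⇒ n = (δ/d)² = (2.486 / 0.18)² = 190.82.
Round up to the next whole unit.

n = 191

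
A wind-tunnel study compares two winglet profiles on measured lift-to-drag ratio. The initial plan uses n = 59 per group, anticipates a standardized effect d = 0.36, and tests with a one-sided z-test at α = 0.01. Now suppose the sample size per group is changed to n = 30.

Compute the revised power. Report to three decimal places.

With n = 30 per group: δ = d·√(n/2) = 0.36 × √(30/2) = 1.3943. Critical value z_{0.01} = 2.326.
Revised power = P(Z > 2.326 − δ) = Φ(-0.932) = 0.1756.

Power ≈ 0.176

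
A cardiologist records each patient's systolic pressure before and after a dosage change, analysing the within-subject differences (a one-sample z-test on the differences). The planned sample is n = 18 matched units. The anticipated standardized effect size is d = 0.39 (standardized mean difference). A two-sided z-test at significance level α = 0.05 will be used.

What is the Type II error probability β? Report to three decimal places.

β ≈ 0.620

Noncentrality parameter: δ = d·√n = 0.39 × √18 = 1.6546
Two-sided α = 0.05 → critical value z_{0.025} = 1.960.
Power = Φ(δ − 1.960) + Φ(−δ − 1.960) = Φ(-0.305) + Φ(-3.615) = 0.3801 + 0.0002 = 0.3802.
Type II error: β = 1 − power = 1 − 0.3802 = 0.6198.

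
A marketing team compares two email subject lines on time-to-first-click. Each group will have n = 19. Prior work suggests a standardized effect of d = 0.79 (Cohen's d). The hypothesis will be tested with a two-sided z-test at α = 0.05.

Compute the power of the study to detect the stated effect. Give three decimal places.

Power ≈ 0.683

Noncentrality parameter: δ = d·√(n/2) = 0.79 × √(19/2) = 2.4349
Critical value for a two-sided test at α = 0.05: z_{α/2} = 1.960.
Power = Φ(δ − 1.960) + Φ(−δ − 1.960) = Φ(0.475) + Φ(-4.395) = 0.6826 + 0.0000 = 0.6826.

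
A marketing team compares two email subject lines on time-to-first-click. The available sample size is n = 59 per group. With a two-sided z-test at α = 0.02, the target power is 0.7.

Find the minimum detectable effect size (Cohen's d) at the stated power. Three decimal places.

Required noncentrality: δ = z_{0.01} + z_{0.30} = 2.326 + 0.524 = 2.851.
(Lower-tail contribution to power is negligible for δ > 0.)
δ = d·√(n/2) ⇒ d = δ/√(n/2) = 2.851/√(59/2) = 0.5249.

d ≈ 0.525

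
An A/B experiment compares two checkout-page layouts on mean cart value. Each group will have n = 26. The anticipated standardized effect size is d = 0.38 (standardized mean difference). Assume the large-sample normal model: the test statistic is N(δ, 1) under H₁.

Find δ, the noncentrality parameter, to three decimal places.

The noncentrality parameter scales effect size by the design's sample-size factor: δ = d·√(n/2) = 0.38 × √(26/2) = 1.3701

δ ≈ 1.370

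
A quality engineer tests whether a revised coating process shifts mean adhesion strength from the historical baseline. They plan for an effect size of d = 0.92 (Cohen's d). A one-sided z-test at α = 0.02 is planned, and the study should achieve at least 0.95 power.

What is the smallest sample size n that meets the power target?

n = 17

For power 0.95 need Φ(δ − z_{0.02}) = 0.95, so δ = z_{0.02} + z_{0.05} = 2.054 + 1.645 = 3.699.
δ = d·√n ⇒ n = (δ/d)² = (3.699 / 0.92)² = 16.16.
Rounding up, n = 17.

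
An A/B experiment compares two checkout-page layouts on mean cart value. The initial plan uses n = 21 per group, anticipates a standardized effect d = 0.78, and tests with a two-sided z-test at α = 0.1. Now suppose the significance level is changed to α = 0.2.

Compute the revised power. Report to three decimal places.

Power ≈ 0.894

δ = d·√(n/2) = 0.78 × √(21/2) = 2.5275 (unchanged). New critical value: z_{0.1} = 1.282.
Revised power = Φ(δ − 1.282) + Φ(−δ − 1.282) = Φ(1.246) + Φ(-3.809) = 0.8936 + 0.0001 = 0.8937.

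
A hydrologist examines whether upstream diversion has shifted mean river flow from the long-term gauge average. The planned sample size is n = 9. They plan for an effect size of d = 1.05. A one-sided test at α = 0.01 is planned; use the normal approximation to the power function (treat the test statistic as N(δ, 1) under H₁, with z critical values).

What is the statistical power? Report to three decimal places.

Noncentrality parameter: λ = d·√n = 1.05 × √9 = 3.1500
Critical value for a one-sided test at α = 0.01: z_α = 2.326.
Power = Φ(λ − 2.326) = Φ(0.824) = 0.7949.

Power ≈ 0.795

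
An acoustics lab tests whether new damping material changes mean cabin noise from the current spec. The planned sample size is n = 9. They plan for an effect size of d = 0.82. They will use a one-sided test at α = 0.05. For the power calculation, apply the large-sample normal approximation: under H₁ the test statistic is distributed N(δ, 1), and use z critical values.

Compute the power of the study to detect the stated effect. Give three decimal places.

Power ≈ 0.793

Noncentrality parameter: δ = d·√n = 0.82 × √9 = 2.4600
One-sided α = 0.05 → critical value z_{0.05} = 1.645.
Power = P(Z > 1.645 − δ) = Φ(0.815) = 0.7925.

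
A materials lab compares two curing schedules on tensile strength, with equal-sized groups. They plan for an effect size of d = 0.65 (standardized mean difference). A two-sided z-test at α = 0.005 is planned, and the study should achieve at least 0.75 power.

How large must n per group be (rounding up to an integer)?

Set Φ(δ − 2.807) = 0.75; then δ − 2.807 = Φ⁻¹(0.75) = 0.674, giving δ = 3.482.
(Ignoring the negligible lower-tail rejection probability gives the usual closed-form inversion.)
δ = d·√(n/2) ⇒ n = 2(δ/d)² = 2 × (3.482 / 0.65)² = 57.38.
Round up to the next whole unit.

n = 58 per group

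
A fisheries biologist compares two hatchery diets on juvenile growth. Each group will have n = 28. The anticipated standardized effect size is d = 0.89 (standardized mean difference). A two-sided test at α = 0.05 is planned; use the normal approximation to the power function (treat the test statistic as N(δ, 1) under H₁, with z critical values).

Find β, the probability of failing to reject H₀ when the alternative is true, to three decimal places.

β ≈ 0.085

Noncentrality parameter: δ = d·√(n/2) = 0.89 × √(28/2) = 3.3301
Two-sided α = 0.05 → critical value z_{0.025} = 1.960.
Power = Φ(δ − 1.960) + Φ(−δ − 1.960) = Φ(1.370) + Φ(-5.290) = 0.9147 + 0.0000 = 0.9147.
Type II error: β = 1 − power = 1 − 0.9147 = 0.0853.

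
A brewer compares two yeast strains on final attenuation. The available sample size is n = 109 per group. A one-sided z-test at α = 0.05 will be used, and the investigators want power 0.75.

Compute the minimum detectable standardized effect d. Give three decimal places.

d ≈ 0.314

Required noncentrality: δ = z_{0.05} + z_{0.25} = 1.645 + 0.674 = 2.319.
δ = d·√(n/2) ⇒ d = δ/√(n/2) = 2.319/√(109/2) = 0.3142.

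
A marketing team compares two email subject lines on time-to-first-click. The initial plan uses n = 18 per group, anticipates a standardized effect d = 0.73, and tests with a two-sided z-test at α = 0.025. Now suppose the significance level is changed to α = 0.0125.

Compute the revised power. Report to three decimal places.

δ = d·√(n/2) = 0.73 × √(18/2) = 2.1900 (unchanged). New critical value: z_{0.0063} = 2.498.
Revised power = Φ(δ − 2.498) + Φ(−δ − 2.498) = Φ(-0.308) + Φ(-4.688) = 0.3792 + 0.0000 = 0.3792.

Power ≈ 0.379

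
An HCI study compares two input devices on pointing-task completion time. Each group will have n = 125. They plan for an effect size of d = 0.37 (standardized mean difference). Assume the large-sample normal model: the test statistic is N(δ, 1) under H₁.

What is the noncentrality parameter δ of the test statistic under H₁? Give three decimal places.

δ ≈ 2.925

δ = d·√(n/2) = 0.37 × √(125/2) = 2.9251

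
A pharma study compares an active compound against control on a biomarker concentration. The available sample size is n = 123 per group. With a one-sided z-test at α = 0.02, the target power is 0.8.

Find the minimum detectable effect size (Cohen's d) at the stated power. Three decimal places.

Required noncentrality: δ = z_{0.02} + z_{0.20} = 2.054 + 0.842 = 2.895.
δ = d·√(n/2) ⇒ d = δ/√(n/2) = 2.895/√(123/2) = 0.3692.

d ≈ 0.369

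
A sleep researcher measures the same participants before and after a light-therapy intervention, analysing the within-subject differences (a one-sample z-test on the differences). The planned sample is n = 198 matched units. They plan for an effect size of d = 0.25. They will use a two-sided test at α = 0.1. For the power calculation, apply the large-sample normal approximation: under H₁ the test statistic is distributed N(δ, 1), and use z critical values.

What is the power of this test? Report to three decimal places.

Power ≈ 0.969

Noncentrality parameter: δ = d·√n = 0.25 × √198 = 3.5178
Two-sided α = 0.1 → critical value z_{0.05} = 1.645.
Power = Φ(δ − 1.645) + Φ(−δ − 1.645) = Φ(1.873) + Φ(-5.163) = 0.9695 + 0.0000 = 0.9695.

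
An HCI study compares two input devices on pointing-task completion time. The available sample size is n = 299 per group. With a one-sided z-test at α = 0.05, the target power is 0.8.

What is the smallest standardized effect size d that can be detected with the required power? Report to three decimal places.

Required noncentrality: δ = z_{0.05} + z_{0.20} = 1.645 + 0.842 = 2.486.
δ = d·√(n/2) ⇒ d = δ/√(n/2) = 2.486/√(299/2) = 0.2034.

d ≈ 0.203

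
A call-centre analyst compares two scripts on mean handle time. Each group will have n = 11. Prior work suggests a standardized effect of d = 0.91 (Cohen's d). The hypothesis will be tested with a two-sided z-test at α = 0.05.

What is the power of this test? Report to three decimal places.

Noncentrality parameter: δ = d·√(n/2) = 0.91 × √(11/2) = 2.1341
Critical value for a two-sided test at α = 0.05: z_{α/2} = 1.960.
Power = Φ(δ − 1.960) + Φ(−δ − 1.960) = Φ(0.174) + Φ(-4.094) = 0.5691 + 0.0000 = 0.5692.

Power ≈ 0.569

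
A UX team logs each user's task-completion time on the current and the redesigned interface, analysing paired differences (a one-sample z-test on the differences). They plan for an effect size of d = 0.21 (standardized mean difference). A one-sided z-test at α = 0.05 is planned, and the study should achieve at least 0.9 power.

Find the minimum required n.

For power 0.9 need Φ(δ − z_{0.05}) = 0.9, so δ = z_{0.05} + z_{0.10} = 1.645 + 1.282 = 2.926.
δ = d·√n ⇒ n = (δ/d)² = (2.926 / 0.21)² = 194.19.
Rounding up, n = 195.

n = 195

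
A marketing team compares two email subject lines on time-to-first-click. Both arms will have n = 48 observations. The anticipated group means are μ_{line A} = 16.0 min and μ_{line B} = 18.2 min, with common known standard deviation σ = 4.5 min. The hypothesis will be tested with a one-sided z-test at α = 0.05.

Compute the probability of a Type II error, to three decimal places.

Standardized effect: d = |μ_{line A} − μ_{line B}| / σ = |16.0 − 18.2| / 4.5 = 0.4889
Noncentrality parameter: δ = d·√(n/2) = 0.4889 × √(48/2) = 2.3951
One-sided α = 0.05 → critical value z_{0.05} = 1.645.
Power = P(Z > 1.645 − δ) = Φ(0.750) = 0.7734.
Type II error: β = 1 − power = 1 − 0.7734 = 0.2266.

β ≈ 0.227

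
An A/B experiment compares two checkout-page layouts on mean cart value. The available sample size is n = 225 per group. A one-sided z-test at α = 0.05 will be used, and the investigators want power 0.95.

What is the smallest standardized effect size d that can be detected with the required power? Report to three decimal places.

d ≈ 0.310

Required noncentrality: δ = z_{0.05} + z_{0.05} = 1.645 + 1.645 = 3.290.
δ = d·√(n/2) ⇒ d = δ/√(n/2) = 3.290/√(225/2) = 0.3102.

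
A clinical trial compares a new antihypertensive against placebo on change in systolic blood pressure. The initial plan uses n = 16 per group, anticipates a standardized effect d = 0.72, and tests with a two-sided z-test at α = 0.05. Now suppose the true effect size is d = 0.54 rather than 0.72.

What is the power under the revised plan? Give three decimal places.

Power ≈ 0.333

With d = 0.54: δ = d·√(n/2) = 0.54 × √(16/2) = 1.5274. Critical value z_{0.025} = 1.960.
Revised power = Φ(δ − 1.960) + Φ(−δ − 1.960) = Φ(-0.433) + Φ(-3.487) = 0.3326 + 0.0002 = 0.3329.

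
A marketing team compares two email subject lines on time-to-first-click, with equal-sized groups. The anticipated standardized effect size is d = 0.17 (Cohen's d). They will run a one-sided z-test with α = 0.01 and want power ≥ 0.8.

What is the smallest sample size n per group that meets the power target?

Set Φ(δ − 2.326) = 0.8; then δ − 2.326 = Φ⁻¹(0.8) = 0.842, giving δ = 3.168.
δ = d·√(n/2) ⇒ n = 2(δ/d)² = 2 × (3.168 / 0.17)² = 694.53.
Round up to the next whole unit.

n = 695 per group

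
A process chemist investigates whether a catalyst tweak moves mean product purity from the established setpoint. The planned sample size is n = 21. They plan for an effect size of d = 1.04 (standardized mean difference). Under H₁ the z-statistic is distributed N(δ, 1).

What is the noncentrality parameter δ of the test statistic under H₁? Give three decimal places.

δ = d·√n = 1.04 × √21 = 4.7659

δ ≈ 4.766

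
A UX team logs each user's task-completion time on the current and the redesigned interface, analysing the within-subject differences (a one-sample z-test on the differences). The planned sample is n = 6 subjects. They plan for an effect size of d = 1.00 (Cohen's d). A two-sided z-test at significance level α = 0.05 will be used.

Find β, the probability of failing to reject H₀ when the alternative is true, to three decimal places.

Noncentrality parameter: δ = d·√n = 1.00 × √6 = 2.4495
Two-sided α = 0.05 → critical value z_{0.025} = 1.960.
Power = Φ(δ − 1.960) + Φ(−δ − 1.960) = Φ(0.490) + Φ(-4.409) = 0.6878 + 0.0000 = 0.6878.
Type II error: β = 1 − power = 1 − 0.6878 = 0.3122.

β ≈ 0.312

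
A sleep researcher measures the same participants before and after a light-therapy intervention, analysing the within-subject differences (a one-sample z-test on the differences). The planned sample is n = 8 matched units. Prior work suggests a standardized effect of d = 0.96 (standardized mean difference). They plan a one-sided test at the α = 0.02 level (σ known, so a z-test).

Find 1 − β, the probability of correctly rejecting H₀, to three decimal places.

Noncentrality parameter: δ = d·√n = 0.96 × √8 = 2.7153
One-sided α = 0.02 → critical value z_{0.02} = 2.054.
Power = P(Z > 2.054 − δ) = Φ(0.662) = 0.7459.

Power ≈ 0.746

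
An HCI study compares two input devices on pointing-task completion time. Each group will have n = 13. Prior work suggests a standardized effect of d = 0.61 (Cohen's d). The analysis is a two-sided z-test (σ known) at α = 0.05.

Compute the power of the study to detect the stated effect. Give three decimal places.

Noncentrality parameter: λ = d·√(n/2) = 0.61 × √(13/2) = 1.5552
Critical value for a two-sided test at α = 0.05: z_{α/2} = 1.960.
Power = Φ(λ − 1.960) + Φ(−λ − 1.960) = Φ(-0.405) + Φ(-3.515) = 0.3428 + 0.0002 = 0.3430.

Power ≈ 0.343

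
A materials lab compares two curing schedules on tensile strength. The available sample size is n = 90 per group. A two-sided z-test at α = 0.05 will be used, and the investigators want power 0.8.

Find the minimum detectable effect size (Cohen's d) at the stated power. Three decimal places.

d ≈ 0.418

Need Φ(δ − 1.960) = 0.8, so δ = 1.960 + 0.842 = 2.802.
(Lower-tail contribution to power is negligible for δ > 0.)
δ = d·√(n/2) ⇒ d = δ/√(n/2) = 2.802/√(90/2) = 0.4176.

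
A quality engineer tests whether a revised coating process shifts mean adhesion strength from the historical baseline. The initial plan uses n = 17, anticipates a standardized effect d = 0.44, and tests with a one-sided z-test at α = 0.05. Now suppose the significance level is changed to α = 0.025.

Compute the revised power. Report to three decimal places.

Power ≈ 0.442

δ = d·√n = 0.44 × √17 = 1.8142 (unchanged). New critical value: z_{0.025} = 1.960.
Revised power = Φ(δ − 1.960) = Φ(-0.146) = 0.4420.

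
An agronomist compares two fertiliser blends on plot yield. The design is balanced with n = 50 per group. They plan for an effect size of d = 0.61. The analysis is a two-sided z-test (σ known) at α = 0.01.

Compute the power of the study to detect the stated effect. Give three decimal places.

Power ≈ 0.682

Noncentrality parameter: δ = d·√(n/2) = 0.61 × √(50/2) = 3.0500
Two-sided α = 0.01 → critical value z_{0.005} = 2.576.
Power = Φ(δ − 2.576) + Φ(−δ − 2.576) = Φ(0.474) + Φ(-5.626) = 0.6823 + 0.0000 = 0.6823.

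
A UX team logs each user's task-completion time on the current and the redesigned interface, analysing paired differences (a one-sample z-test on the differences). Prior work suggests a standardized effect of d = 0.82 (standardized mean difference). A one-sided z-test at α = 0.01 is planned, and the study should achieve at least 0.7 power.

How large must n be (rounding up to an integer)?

For power 0.7 need Φ(δ − z_{0.01}) = 0.7, so δ = z_{0.01} + z_{0.30} = 2.326 + 0.524 = 2.851.
δ = d·√n ⇒ n = (δ/d)² = (2.851 / 0.82)² = 12.09.
Round up to the next whole unit.

n = 13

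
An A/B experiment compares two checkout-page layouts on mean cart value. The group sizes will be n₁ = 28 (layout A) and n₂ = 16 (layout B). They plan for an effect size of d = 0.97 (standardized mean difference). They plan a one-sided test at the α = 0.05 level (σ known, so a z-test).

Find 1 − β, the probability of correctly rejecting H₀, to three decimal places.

Noncentrality parameter: δ = d / √(1/n₁ + 1/n₂) = 0.97 / √(1/28 + 1/16) = 3.0952
One-sided α = 0.05 → critical value z_{0.05} = 1.645.
Power = Φ(δ − 1.645) = Φ(1.450) = 0.9265.

Power ≈ 0.927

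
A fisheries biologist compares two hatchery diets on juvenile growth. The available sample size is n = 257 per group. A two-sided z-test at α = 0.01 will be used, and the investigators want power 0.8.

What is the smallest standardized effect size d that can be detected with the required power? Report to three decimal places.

Need Φ(δ − 2.576) = 0.8, so δ = 2.576 + 0.842 = 3.417.
(The second rejection-region term Φ(−δ − z_{α/2}) is negligible and dropped.)
δ = d·√(n/2) ⇒ d = δ/√(n/2) = 3.417/√(257/2) = 0.3015.

d ≈ 0.301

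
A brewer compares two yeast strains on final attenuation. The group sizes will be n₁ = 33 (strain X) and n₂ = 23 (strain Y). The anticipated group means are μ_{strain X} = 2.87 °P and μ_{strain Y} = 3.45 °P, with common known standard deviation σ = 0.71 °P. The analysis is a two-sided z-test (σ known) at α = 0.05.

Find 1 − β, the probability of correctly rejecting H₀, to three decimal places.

Power ≈ 0.853

Standardized effect: d = |μ_{strain X} − μ_{strain Y}| / σ = |2.87 − 3.45| / 0.71 = 0.8169
Noncentrality parameter: δ = d / √(1/n₁ + 1/n₂) = 0.8169 / √(1/33 + 1/23) = 3.0074
Two-sided α = 0.05 → critical value z_{0.025} = 1.960.
Power = Φ(δ − 1.960) + Φ(−δ − 1.960) = Φ(1.047) + Φ(-4.967) = 0.8526 + 0.0000 = 0.8526.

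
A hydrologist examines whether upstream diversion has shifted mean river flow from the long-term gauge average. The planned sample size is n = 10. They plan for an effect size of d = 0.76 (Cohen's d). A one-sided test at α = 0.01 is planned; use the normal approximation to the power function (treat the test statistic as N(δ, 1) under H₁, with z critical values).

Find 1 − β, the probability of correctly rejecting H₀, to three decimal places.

Noncentrality parameter: δ = d·√n = 0.76 × √10 = 2.4033
Critical value for a one-sided test at α = 0.01: z_α = 2.326.
Power = P(Z > 2.326 − δ) = Φ(0.077) = 0.5307.

Power ≈ 0.531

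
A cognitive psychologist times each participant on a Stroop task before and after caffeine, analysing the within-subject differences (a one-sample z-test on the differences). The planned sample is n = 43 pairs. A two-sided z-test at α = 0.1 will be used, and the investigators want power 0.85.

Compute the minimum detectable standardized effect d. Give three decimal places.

Required noncentrality: δ = z_{0.05} + z_{0.15} = 1.645 + 1.036 = 2.681.
(The second rejection-region term Φ(−δ − z_{α/2}) is negligible and dropped.)
δ = d·√n ⇒ d = δ/√n = 2.681/√43 = 0.4089.

d ≈ 0.409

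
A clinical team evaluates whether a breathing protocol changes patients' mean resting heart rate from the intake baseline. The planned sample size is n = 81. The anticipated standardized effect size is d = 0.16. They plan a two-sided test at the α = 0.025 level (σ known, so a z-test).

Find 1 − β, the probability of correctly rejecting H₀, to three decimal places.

Power ≈ 0.212

Noncentrality parameter: δ = d·√n = 0.16 × √81 = 1.4400
Two-sided α = 0.025 → critical value z_{0.0125} = 2.241.
Power = Φ(δ − 2.241) + Φ(−δ − 2.241) = Φ(-0.801) + Φ(-3.681) = 0.2114 + 0.0001 = 0.2116.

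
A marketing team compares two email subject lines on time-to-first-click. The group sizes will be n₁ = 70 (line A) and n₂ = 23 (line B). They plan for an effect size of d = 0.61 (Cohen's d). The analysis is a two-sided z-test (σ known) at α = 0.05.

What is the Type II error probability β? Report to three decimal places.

Noncentrality parameter: λ = d / √(1/n₁ + 1/n₂) = 0.61 / √(1/70 + 1/23) = 2.5381
Two-sided α = 0.05 → critical value z_{0.025} = 1.960.
Power = Φ(λ − 1.960) + Φ(−λ − 1.960) = Φ(0.578) + Φ(-4.498) = 0.7184 + 0.0000 = 0.7184.
Type II error: β = 1 − power = 1 − 0.7184 = 0.2816.

β ≈ 0.282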